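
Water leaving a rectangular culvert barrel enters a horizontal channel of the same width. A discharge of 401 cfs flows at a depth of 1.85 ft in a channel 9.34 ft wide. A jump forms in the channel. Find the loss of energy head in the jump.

ΔE = 2.63 ft

q = Q/b = 401/9.34 = 42.9 ft²/s; V₁ = q/y₁ = 23.2 ft/s. Fr₁ = V₁/√(g·y₁) = 3.01.
Sequent-depth ratio: y₂/y₁ = ½[√(1 + 8Fr₁²) − 1] = ½[√73.33 − 1] = 3.78.
y₂ = 3.78 × 1.85 = 7.00 ft.
V₂ = q/y₂ = 42.9/7.00 = 6.14 ft/s. E₁ = y₁ + V₁²/2g = 10.2 ft; E₂ = y₂ + V₂²/2g = 7.58 ft. ΔE = E₁ − E₂ = 2.63 ft.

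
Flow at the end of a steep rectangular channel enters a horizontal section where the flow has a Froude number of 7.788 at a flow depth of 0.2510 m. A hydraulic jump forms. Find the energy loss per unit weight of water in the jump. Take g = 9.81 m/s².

Fr₁ = 7.788 (given).
Bélanger equation: y₂/y₁ = ½[√(1 + 8Fr₁²) − 1] = ½[√486.22 − 1] = 10.53.
y₂ = 10.53 × 0.2510 = 2.642 m.
V₁ = Fr₁·√(g·y₁) = 7.788×√(9.81×0.2510) = 12.22 m/s; q = V₁·y₁ = 3.067 m²/s. V₂ = q/y₂ = 3.067/2.642 = 1.161 m/s. E₁ = y₁ + V₁²/2g = 7.863 m; E₂ = y₂ + V₂²/2g = 2.711 m. ΔE = E₁ − E₂ = 5.152 m.

ΔE = 5.152 m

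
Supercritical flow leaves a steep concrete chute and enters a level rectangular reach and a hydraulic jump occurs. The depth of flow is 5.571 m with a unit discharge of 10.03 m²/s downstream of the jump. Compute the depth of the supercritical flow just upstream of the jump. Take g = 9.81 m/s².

y₁ = 0.5969 m

V₂ = q/y₂ = 10.03/5.571 = 1.800 m/s; Fr₂ = V₂/√(g·y₂) = 0.2435.
Since the conjugate-depth ratio holds either way, y₁/y₂ = ½[√(1 + 8Fr₂²) − 1] = ½[√1.4745 − 1] = 0.1071.
y₁ = 0.1071 × 5.571 = 0.5969 m.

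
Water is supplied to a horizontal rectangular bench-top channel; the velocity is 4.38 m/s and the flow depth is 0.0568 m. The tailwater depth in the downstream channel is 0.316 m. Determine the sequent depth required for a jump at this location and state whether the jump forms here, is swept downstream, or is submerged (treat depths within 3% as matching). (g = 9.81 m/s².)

Fr₁ = V₁/√(g·y₁) = 4.38/√(9.81×0.0568) = 5.87.
Bélanger equation: y₂/y₁ = ½[√(1 + 8Fr₁²) − 1] = ½[√276.4 − 1] = 7.81.
y₂ = 7.81 × 0.0568 = 0.444 m.
Tailwater y_tw = 0.316 m: y_tw < y₂, so the jump is swept downstream.

y₂ = 0.444 m; the jump is swept downstream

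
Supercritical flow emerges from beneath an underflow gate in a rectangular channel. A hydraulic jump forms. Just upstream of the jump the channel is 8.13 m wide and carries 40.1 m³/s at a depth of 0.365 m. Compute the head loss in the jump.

q = Q/b = 40.1/8.13 = 4.93 m²/s; V₁ = q/y₁ = 13.5 m/s. Fr₁ = V₁/√(g·y₁) = 7.14.
Bélanger equation: y₂/y₁ = ½[√(1 + 8Fr₁²) − 1] = ½[√409.0 − 1] = 9.61.
y₂ = 9.61 × 0.365 = 3.51 m.
Head loss: ΔE = (y₂ − y₁)³/(4y₁y₂) = (3.51 − 0.365)³/(4×0.365×3.51) = 31.1/5.12 = 6.06 m.

ΔE = 6.06 m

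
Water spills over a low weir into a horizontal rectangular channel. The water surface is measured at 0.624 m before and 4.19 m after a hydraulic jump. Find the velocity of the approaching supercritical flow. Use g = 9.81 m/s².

V₁ = 12.6 m/s

For a rectangular channel the momentum equation gives q² = ½·g·y₁·y₂·(y₁ + y₂) = ½×9.81×0.624×4.19×4.81 = 61.7.
q = √61.7 = 7.86 m²/s.
V₁ = q/y₁ = 7.86/0.624 = 12.6 m/s.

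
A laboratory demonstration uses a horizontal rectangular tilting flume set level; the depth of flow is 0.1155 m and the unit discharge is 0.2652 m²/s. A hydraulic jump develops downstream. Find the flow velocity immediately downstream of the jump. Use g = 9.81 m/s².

V₁ = q/y₁ = 0.2652/0.1155 = 2.296 m/s. Fr₁ = V₁/√(g·y₁) = 2.296/√(9.81×0.1155) = 2.157.
By Bélanger, y₂/y₁ = ½[√(1 + 8Fr₁²) − 1] = ½[√38.224 − 1] = 2.591.
y₂ = 2.591 × 0.1155 = 0.2993 m.
V₂ = q/y₂ = 0.2652/0.2993 = 0.8861 m/s.

V₂ = 0.8861 m/s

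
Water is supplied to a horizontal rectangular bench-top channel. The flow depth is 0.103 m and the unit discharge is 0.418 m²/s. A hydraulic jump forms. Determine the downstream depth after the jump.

y₂ = 0.539 m

V₁ = q/y₁ = 0.418/0.103 = 4.06 m/s. Fr₁ = V₁/√(g·y₁) = 4.06/√(9.81×0.103) = 4.04.
Sequent-depth ratio: y₂/y₁ = ½[√(1 + 8Fr₁²) − 1] = ½[√131.4 − 1] = 5.23.
y₂ = 5.23 × 0.103 = 0.539 m.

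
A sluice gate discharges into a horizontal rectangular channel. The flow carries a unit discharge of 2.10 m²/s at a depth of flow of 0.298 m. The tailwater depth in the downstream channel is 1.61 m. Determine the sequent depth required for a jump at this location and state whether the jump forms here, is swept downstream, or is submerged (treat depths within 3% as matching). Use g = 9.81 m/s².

y₂ = 1.59 m; the jump forms here

V₁ = q/y₁ = 2.10/0.298 = 7.05 m/s. Fr₁ = V₁/√(g·y₁) = 7.05/√(9.81×0.298) = 4.12.
By Bélanger, y₂/y₁ = ½[√(1 + 8Fr₁²) − 1] = ½[√136.9 − 1] = 5.35.
y₂ = 5.35 × 0.298 = 1.59 m.
Tailwater y_tw = 1.61 m: y_tw ≈ y₂, so the jump forms here.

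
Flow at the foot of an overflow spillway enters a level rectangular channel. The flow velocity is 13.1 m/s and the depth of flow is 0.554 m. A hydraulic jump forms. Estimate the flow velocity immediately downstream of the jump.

V₂ = 1.76 m/s

Fr₁ = V₁/√(g·y₁) = 13.1/√(9.81×0.554) = 5.62.
Bélanger equation: y₂/y₁ = ½[√(1 + 8Fr₁²) − 1] = ½[√253.6 − 1] = 7.46.
y₂ = 7.46 × 0.554 = 4.13 m.
q = V₁·y₁ = 13.1 × 0.554 = 7.26 m²/s.
V₂ = q/y₂ = 7.26/4.13 = 1.76 m/s.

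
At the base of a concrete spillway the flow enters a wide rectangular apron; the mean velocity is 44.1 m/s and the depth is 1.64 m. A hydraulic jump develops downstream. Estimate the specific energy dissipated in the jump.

ΔE = 75.6 m

Fr₁ = V₁/√(g·y₁) = 44.1/√(9.81×1.64) = 11.0.
Conjugate-depth relation: y₂/y₁ = ½[√(1 + 8Fr₁²) − 1] = ½[√968.1 − 1] = 15.1.
y₂ = 15.1 × 1.64 = 24.7 m.
q = V₁·y₁ = 44.1 × 1.64 = 72.3 m²/s. V₂ = q/y₂ = 72.3/24.7 = 2.93 m/s. E₁ = y₁ + V₁²/2g = 101 m; E₂ = y₂ + V₂²/2g = 25.1 m. ΔE = E₁ − E₂ = 75.6 m.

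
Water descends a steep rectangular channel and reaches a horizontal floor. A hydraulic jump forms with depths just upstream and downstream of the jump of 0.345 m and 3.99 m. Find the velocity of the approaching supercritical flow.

For a rectangular channel the momentum equation gives q² = ½·g·y₁·y₂·(y₁ + y₂) = ½×9.81×0.345×3.99×4.33 = 29.3.
q = √29.3 = 5.41 m²/s.
V₁ = q/y₁ = 5.41/0.345 = 15.7 m/s.

V₁ = 15.7 m/s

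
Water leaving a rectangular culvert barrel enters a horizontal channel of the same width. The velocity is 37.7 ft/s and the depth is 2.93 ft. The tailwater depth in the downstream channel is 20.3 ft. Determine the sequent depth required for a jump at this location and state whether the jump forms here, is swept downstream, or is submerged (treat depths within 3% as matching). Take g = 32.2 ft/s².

Fr₁ = V₁/√(g·y₁) = 37.7/√(32.2×2.93) = 3.88.
Sequent-depth ratio: y₂/y₁ = ½[√(1 + 8Fr₁²) − 1] = ½[√121.5 − 1] = 5.01.
y₂ = 5.01 × 2.93 = 14.7 ft.
Tailwater y_tw = 20.3 ft: y_tw > y₂, so the jump is submerged.

y₂ = 14.7 ft; the jump is submerged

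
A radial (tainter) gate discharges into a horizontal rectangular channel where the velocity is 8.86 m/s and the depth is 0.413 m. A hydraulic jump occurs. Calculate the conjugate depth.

y₂ = 2.37 m

Fr₁ = V₁/√(g·y₁) = 8.86/√(9.81×0.413) = 4.40.
By Bélanger, y₂/y₁ = ½[√(1 + 8Fr₁²) − 1] = ½[√156.0 − 1] = 5.75.
y₂ = 5.75 × 0.413 = 2.37 m.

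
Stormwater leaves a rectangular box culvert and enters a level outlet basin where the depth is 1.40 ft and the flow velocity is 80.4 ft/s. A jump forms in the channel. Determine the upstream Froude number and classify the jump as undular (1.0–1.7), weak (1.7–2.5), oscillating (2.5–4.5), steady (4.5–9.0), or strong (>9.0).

Fr₁ = 12.0; strong jump

Fr₁ = V₁/√(g·y₁) = 80.4/√(32.2×1.40) = 12.0.
Fr₁ = 12.0 lies in the strong range.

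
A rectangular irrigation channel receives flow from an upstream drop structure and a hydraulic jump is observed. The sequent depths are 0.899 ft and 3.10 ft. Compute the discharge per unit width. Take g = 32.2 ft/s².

For a rectangular channel the momentum equation gives q² = ½·g·y₁·y₂·(y₁ + y₂) = ½×32.2×0.899×3.10×4.00 = 179.
q = √179 = 13.4 ft²/s.

q = 13.4 ft²/s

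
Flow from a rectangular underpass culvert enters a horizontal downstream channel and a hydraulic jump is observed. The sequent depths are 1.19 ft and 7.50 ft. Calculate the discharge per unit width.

For a rectangular channel the momentum equation gives q² = ½·g·y₁·y₂·(y₁ + y₂) = ½×32.2×1.19×7.50×8.69 = 1249.
q = √1249 = 35.3 ft²/s.

q = 35.3 ft²/s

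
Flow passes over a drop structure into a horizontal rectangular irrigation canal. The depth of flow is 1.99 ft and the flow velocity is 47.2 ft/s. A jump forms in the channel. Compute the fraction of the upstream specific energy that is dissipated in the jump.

Fr₁ = V₁/√(g·y₁) = 47.2/√(32.2×1.99) = 5.90.
Conjugate-depth relation: y₂/y₁ = ½[√(1 + 8Fr₁²) − 1] = ½[√279.1 − 1] = 7.85.
y₂ = 7.85 × 1.99 = 15.6 ft.
E₁ = y₁ + V₁²/2g = 36.6 ft. ΔE = (y₂ − y₁)³/(4y₁y₂) = 20.4 ft. ΔE/E₁ = 20.4/36.6 = 0.557.

ΔE/E₁ = 0.557 (55.7%)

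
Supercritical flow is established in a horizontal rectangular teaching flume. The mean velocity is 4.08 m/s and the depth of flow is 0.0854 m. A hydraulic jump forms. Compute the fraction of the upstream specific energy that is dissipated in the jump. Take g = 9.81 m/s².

ΔE/E₁ = 0.441 (44.1%)

Fr₁ = V₁/√(g·y₁) = 4.08/√(9.81×0.0854) = 4.46.
Conjugate-depth relation: y₂/y₁ = ½[√(1 + 8Fr₁²) − 1] = ½[√160.0 − 1] = 5.82.
y₂ = 5.82 × 0.0854 = 0.497 m.
E₁ = y₁ + V₁²/2g = 0.934 m. ΔE = (y₂ − y₁)³/(4y₁y₂) = 0.411 m. ΔE/E₁ = 0.411/0.934 = 0.441.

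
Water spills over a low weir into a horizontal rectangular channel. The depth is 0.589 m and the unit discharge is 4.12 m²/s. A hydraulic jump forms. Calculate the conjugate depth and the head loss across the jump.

V₁ = q/y₁ = 4.12/0.589 = 6.99 m/s. Fr₁ = V₁/√(g·y₁) = 6.99/√(9.81×0.589) = 2.91.
Conjugate-depth relation: y₂/y₁ = ½[√(1 + 8Fr₁²) − 1] = ½[√68.74 − 1] = 3.65.
y₂ = 3.65 × 0.589 = 2.15 m.
Head loss: ΔE = (y₂ − y₁)³/(4y₁y₂) = (2.15 − 0.589)³/(4×0.589×2.15) = 3.78/5.06 = 0.748 m.

y₂ = 2.15 m; ΔE = 0.748 m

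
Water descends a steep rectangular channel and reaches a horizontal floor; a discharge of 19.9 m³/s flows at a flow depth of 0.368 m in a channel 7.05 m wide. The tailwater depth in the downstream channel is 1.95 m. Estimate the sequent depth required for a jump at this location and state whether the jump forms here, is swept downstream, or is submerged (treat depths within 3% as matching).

q = Q/b = 19.9/7.05 = 2.82 m²/s; V₁ = q/y₁ = 7.67 m/s. Fr₁ = V₁/√(g·y₁) = 4.04.
From the momentum equation for a rectangular channel, y₂/y₁ = ½[√(1 + 8Fr₁²) − 1] = ½[√131.4 − 1] = 5.23.
y₂ = 5.23 × 0.368 = 1.93 m.
Tailwater y_tw = 1.95 m: y_tw ≈ y₂, so the jump forms here.

y₂ = 1.93 m; the jump forms here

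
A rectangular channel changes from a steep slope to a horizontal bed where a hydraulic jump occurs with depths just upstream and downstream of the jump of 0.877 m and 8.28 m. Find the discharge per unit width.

For a rectangular channel the momentum equation gives q² = ½·g·y₁·y₂·(y₁ + y₂) = ½×9.81×0.877×8.28×9.16 = 326.
q = √326 = 18.1 m²/s.

q = 18.1 m²/s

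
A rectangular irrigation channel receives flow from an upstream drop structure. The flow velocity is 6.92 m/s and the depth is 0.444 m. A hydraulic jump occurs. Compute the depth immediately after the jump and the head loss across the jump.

y₂ = 1.87 m; ΔE = 0.876 m

Fr₁ = V₁/√(g·y₁) = 6.92/√(9.81×0.444) = 3.32.
Conjugate-depth relation: y₂/y₁ = ½[√(1 + 8Fr₁²) − 1] = ½[√88.95 − 1] = 4.22.
y₂ = 4.22 × 0.444 = 1.87 m.
Head loss: ΔE = (y₂ − y₁)³/(4y₁y₂) = (1.87 − 0.444)³/(4×0.444×1.87) = 2.91/3.32 = 0.876 m.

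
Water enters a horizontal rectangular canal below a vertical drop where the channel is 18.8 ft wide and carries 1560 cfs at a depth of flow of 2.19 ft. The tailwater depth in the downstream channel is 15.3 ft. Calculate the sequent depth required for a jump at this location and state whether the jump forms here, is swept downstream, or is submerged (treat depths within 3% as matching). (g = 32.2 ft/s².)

y₂ = 12.9 ft; the jump is submerged

q = Q/b = 1560/18.8 = 83.0 ft²/s; V₁ = q/y₁ = 37.9 ft/s. Fr₁ = V₁/√(g·y₁) = 4.51.
Bélanger equation: y₂/y₁ = ½[√(1 + 8Fr₁²) − 1] = ½[√163.9 − 1] = 5.90.
y₂ = 5.90 × 2.19 = 12.9 ft.
Tailwater y_tw = 15.3 ft: y_tw > y₂, so the jump is submerged.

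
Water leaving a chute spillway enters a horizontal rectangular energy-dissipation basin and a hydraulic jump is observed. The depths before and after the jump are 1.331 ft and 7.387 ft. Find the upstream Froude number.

Fr₁ = 4.263

For a rectangular channel the momentum equation gives q² = ½·g·y₁·y₂·(y₁ + y₂) = ½×32.2×1.331×7.387×8.718 = 1380.
q = √1380 = 37.15 ft²/s.
V₁ = q/y₁ = 27.91 ft/s; Fr₁ = V₁/√(g·y₁) = 4.263.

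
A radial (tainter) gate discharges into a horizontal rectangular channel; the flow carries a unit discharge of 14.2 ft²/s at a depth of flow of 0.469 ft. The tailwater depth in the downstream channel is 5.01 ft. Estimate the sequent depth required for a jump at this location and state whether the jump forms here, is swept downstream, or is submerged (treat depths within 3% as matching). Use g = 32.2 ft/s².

V₁ = q/y₁ = 14.2/0.469 = 30.3 ft/s. Fr₁ = V₁/√(g·y₁) = 30.3/√(32.2×0.469) = 7.79.
From the momentum equation for a rectangular channel, y₂/y₁ = ½[√(1 + 8Fr₁²) − 1] = ½[√486.6 − 1] = 10.5.
y₂ = 10.5 × 0.469 = 4.94 ft.
Tailwater y_tw = 5.01 ft: y_tw ≈ y₂, so the jump forms here.

y₂ = 4.94 ft; the jump forms here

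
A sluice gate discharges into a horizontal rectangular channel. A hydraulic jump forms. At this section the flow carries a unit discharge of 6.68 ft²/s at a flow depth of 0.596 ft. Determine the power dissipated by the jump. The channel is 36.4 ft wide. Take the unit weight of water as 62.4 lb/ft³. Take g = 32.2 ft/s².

P = 13.0 hp

V₁ = q/y₁ = 6.68/0.596 = 11.2 ft/s. Fr₁ = V₁/√(g·y₁) = 11.2/√(32.2×0.596) = 2.56.
Conjugate-depth relation: y₂/y₁ = ½[√(1 + 8Fr₁²) − 1] = ½[√53.37 − 1] = 3.15.
y₂ = 3.15 × 0.596 = 1.88 ft.
Head loss: ΔE = (y₂ − y₁)³/(4y₁y₂) = (1.88 − 0.596)³/(4×0.596×1.88) = 2.11/4.48 = 0.471 ft.
Q = q·b = 6.68 × 36.4 = 243 cfs. P = γ·Q·ΔE/550 = 62.4 × 243 × 0.471 / 550 = 13.0 hp.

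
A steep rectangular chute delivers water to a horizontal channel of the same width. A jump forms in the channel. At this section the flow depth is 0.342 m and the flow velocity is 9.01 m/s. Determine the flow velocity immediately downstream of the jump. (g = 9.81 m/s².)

Fr₁ = V₁/√(g·y₁) = 9.01/√(9.81×0.342) = 4.92.
From the momentum equation for a rectangular channel, y₂/y₁ = ½[√(1 + 8Fr₁²) − 1] = ½[√194.6 − 1] = 6.47.
y₂ = 6.47 × 0.342 = 2.21 m.
q = V₁·y₁ = 9.01 × 0.342 = 3.08 m²/s.
V₂ = q/y₂ = 3.08/2.21 = 1.39 m/s.

V₂ = 1.39 m/s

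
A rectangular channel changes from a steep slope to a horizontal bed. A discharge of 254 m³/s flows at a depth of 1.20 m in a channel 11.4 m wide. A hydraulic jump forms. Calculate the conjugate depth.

y₂ = 8.60 m

q = Q/b = 254/11.4 = 22.3 m²/s; V₁ = q/y₁ = 18.6 m/s. Fr₁ = V₁/√(g·y₁) = 5.41.
By Bélanger, y₂/y₁ = ½[√(1 + 8Fr₁²) − 1] = ½[√235.3 − 1] = 7.17.
y₂ = 7.17 × 1.20 = 8.60 m.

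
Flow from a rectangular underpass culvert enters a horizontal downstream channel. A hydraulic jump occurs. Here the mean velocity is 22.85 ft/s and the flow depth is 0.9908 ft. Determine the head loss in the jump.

ΔE = 3.609 ft

Fr₁ = V₁/√(g·y₁) = 22.85/√(32.2×0.9908) = 4.045.
Bélanger equation: y₂/y₁ = ½[√(1 + 8Fr₁²) − 1] = ½[√131.92 − 1] = 5.243.
y₂ = 5.243 × 0.9908 = 5.195 ft.
q = V₁·y₁ = 22.85 × 0.9908 = 22.64 ft²/s. V₂ = q/y₂ = 22.64/5.195 = 4.358 ft/s. E₁ = y₁ + V₁²/2g = 9.098 ft; E₂ = y₂ + V₂²/2g = 5.490 ft. ΔE = E₁ − E₂ = 3.609 ft.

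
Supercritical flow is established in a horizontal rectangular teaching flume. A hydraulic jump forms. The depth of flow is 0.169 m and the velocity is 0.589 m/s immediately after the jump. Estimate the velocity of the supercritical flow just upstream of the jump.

Fr₂ = V₂/√(g·y₂) = 0.589/√(9.81×0.169) = 0.457.
Since the conjugate-depth ratio holds either way, y₁/y₂ = ½[√(1 + 8Fr₂²) − 1] = ½[√2.674 − 1] = 0.318.
y₁ = 0.318 × 0.169 = 0.0537 m.
V₁ = q/y₁ = 0.0995/0.0537 = 1.85 m/s.

V₁ = 1.85 m/s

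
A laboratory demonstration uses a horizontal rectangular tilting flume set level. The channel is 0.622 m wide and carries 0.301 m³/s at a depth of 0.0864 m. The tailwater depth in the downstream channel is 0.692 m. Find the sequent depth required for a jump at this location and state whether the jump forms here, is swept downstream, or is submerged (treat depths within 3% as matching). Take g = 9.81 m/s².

q = Q/b = 0.301/0.622 = 0.484 m²/s; V₁ = q/y₁ = 5.60 m/s. Fr₁ = V₁/√(g·y₁) = 6.08.
By Bélanger, y₂/y₁ = ½[√(1 + 8Fr₁²) − 1] = ½[√297.1 − 1] = 8.12.
y₂ = 8.12 × 0.0864 = 0.701 m.
Tailwater y_tw = 0.692 m: y_tw ≈ y₂, so the jump forms here.

y₂ = 0.701 m; the jump forms here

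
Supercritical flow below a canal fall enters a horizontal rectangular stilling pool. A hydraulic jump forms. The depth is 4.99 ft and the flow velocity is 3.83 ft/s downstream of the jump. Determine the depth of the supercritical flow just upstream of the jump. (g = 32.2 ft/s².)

Fr₂ = V₂/√(g·y₂) = 3.83/√(32.2×4.99) = 0.302.
The Bélanger relation is symmetric: y₁/y₂ = ½[√(1 + 8Fr₂²) − 1] = ½[√1.730 − 1] = 0.158.
y₁ = 0.158 × 4.99 = 0.787 ft.

y₁ = 0.787 ft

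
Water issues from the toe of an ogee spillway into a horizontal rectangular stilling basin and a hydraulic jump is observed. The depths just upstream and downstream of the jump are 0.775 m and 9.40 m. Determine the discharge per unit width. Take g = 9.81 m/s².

For a rectangular channel the momentum equation gives q² = ½·g·y₁·y₂·(y₁ + y₂) = ½×9.81×0.775×9.40×10.2 = 364.
q = √364 = 19.1 m²/s.

q = 19.1 m²/s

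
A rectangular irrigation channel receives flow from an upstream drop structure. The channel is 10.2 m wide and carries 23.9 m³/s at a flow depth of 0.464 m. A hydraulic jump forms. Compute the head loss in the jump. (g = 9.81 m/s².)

q = Q/b = 23.9/10.2 = 2.34 m²/s; V₁ = q/y₁ = 5.05 m/s. Fr₁ = V₁/√(g·y₁) = 2.37.
By Bélanger, y₂/y₁ = ½[√(1 + 8Fr₁²) − 1] = ½[√45.82 − 1] = 2.88.
y₂ = 2.88 × 0.464 = 1.34 m.
V₂ = q/y₂ = 2.34/1.34 = 1.75 m/s. E₁ = y₁ + V₁²/2g = 1.76 m; E₂ = y₂ + V₂²/2g = 1.49 m. ΔE = E₁ − E₂ = 0.269 m.

ΔE = 0.269 m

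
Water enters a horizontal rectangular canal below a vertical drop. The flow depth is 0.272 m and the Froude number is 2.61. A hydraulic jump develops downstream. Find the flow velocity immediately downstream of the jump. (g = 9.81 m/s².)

Fr₁ = 2.61 (given).
By Bélanger, y₂/y₁ = ½[√(1 + 8Fr₁²) − 1] = ½[√55.50 − 1] = 3.22.
y₂ = 3.22 × 0.272 = 0.877 m.
V₁ = Fr₁·√(g·y₁) = 2.61×√(9.81×0.272) = 4.26 m/s; q = V₁·y₁ = 1.16 m²/s.
V₂ = q/y₂ = 1.16/0.877 = 1.32 m/s.

V₂ = 1.32 m/s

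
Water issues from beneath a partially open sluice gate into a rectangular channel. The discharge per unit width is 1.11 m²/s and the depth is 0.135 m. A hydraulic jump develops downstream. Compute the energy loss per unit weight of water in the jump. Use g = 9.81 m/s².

V₁ = q/y₁ = 1.11/0.135 = 8.22 m/s. Fr₁ = V₁/√(g·y₁) = 8.22/√(9.81×0.135) = 7.14.
Conjugate-depth relation: y₂/y₁ = ½[√(1 + 8Fr₁²) − 1] = ½[√409.4 − 1] = 9.62.
y₂ = 9.62 × 0.135 = 1.30 m.
V₂ = q/y₂ = 1.11/1.30 = 0.855 m/s. E₁ = y₁ + V₁²/2g = 3.58 m; E₂ = y₂ + V₂²/2g = 1.34 m. ΔE = E₁ − E₂ = 2.25 m.

ΔE = 2.25 m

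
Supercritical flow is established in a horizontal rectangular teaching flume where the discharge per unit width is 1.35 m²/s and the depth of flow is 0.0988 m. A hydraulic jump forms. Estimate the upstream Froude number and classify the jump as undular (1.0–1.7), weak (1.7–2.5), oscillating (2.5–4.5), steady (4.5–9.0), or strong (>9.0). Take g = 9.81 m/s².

V₁ = q/y₁ = 1.35/0.0988 = 13.7 m/s. Fr₁ = V₁/√(g·y₁) = 13.7/√(9.81×0.0988) = 13.9.
Fr₁ = 13.9 lies in the strong range.

Fr₁ = 13.9; strong jump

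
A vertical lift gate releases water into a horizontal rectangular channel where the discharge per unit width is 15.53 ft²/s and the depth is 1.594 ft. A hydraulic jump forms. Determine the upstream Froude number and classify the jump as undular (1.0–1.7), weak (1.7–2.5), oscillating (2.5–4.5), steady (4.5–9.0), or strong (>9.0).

V₁ = q/y₁ = 15.53/1.594 = 9.743 ft/s. Fr₁ = V₁/√(g·y₁) = 9.743/√(32.2×1.594) = 1.360.
Fr₁ = 1.360 lies in the undular range.

Fr₁ = 1.360; undular jump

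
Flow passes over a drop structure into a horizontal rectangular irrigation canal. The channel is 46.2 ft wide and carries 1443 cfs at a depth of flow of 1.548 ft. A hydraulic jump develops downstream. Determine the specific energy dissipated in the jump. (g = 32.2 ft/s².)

q = Q/b = 1443/46.2 = 31.23 ft²/s; V₁ = q/y₁ = 20.18 ft/s. Fr₁ = V₁/√(g·y₁) = 2.858.
Bélanger equation: y₂/y₁ = ½[√(1 + 8Fr₁²) − 1] = ½[√66.339 − 1] = 3.572.
y₂ = 3.572 × 1.548 = 5.530 ft.
Head loss: ΔE = (y₂ − y₁)³/(4y₁y₂) = (5.530 − 1.548)³/(4×1.548×5.530) = 63.15/34.24 = 1.844 ft.

ΔE = 1.844 ft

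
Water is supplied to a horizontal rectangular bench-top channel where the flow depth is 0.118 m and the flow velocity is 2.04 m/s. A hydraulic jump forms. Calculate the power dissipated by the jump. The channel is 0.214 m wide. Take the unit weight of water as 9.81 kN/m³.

Fr₁ = V₁/√(g·y₁) = 2.04/√(9.81×0.118) = 1.90.
By Bélanger, y₂/y₁ = ½[√(1 + 8Fr₁²) − 1] = ½[√29.76 − 1] = 2.23.
y₂ = 2.23 × 0.118 = 0.263 m.
q = V₁·y₁ = 2.04 × 0.118 = 0.241 m²/s. V₂ = q/y₂ = 0.241/0.263 = 0.916 m/s. E₁ = y₁ + V₁²/2g = 0.330 m; E₂ = y₂ + V₂²/2g = 0.306 m. ΔE = E₁ − E₂ = 0.0245 m.
Q = q·b = 0.241 × 0.214 = 0.0515 m³/s. P = γ·Q·ΔE = 9.81 × 0.0515 × 0.0245 = 0.0124 kW.

P = 0.0124 kW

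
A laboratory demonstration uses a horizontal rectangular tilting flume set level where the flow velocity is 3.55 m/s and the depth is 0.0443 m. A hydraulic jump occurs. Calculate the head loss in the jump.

ΔE = 0.358 m

Fr₁ = V₁/√(g·y₁) = 3.55/√(9.81×0.0443) = 5.39.
From the momentum equation for a rectangular channel, y₂/y₁ = ½[√(1 + 8Fr₁²) − 1] = ½[√233.0 − 1] = 7.13.
y₂ = 7.13 × 0.0443 = 0.316 m.
Head loss: ΔE = (y₂ − y₁)³/(4y₁y₂) = (0.316 − 0.0443)³/(4×0.0443×0.316) = 0.0200/0.0560 = 0.358 m.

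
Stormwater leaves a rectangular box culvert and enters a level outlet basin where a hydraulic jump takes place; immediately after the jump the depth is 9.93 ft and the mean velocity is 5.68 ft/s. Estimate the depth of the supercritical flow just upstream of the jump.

y₁ = 1.71 ft

Fr₂ = V₂/√(g·y₂) = 5.68/√(32.2×9.93) = 0.318.
The Bélanger relation is symmetric: y₁/y₂ = ½[√(1 + 8Fr₂²) − 1] = ½[√1.807 − 1] = 0.172.
y₁ = 0.172 × 9.93 = 1.71 ft.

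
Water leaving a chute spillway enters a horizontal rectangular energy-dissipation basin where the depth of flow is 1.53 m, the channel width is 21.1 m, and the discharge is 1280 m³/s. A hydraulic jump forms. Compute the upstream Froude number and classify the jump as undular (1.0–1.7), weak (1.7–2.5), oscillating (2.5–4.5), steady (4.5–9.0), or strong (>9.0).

Fr₁ = 10.2; strong jump

q = Q/b = 1280/21.1 = 60.7 m²/s; V₁ = q/y₁ = 39.6 m/s. Fr₁ = V₁/√(g·y₁) = 10.2.
Fr₁ = 10.2 lies in the strong range.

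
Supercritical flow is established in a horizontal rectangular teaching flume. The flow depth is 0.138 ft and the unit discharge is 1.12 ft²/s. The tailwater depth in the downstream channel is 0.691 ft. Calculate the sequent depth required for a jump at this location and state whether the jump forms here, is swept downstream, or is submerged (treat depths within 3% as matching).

y₂ = 0.686 ft; the jump forms here

V₁ = q/y₁ = 1.12/0.138 = 8.12 ft/s. Fr₁ = V₁/√(g·y₁) = 8.12/√(32.2×0.138) = 3.85.
From the momentum equation for a rectangular channel, y₂/y₁ = ½[√(1 + 8Fr₁²) − 1] = ½[√119.6 − 1] = 4.97.
y₂ = 4.97 × 0.138 = 0.686 ft.
Tailwater y_tw = 0.691 ft: y_tw ≈ y₂, so the jump forms here.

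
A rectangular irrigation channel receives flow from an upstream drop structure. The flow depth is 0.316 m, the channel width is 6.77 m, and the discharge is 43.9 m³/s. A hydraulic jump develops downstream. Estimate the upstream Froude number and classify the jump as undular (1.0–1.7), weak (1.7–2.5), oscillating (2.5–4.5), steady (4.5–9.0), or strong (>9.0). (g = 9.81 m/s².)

q = Q/b = 43.9/6.77 = 6.48 m²/s; V₁ = q/y₁ = 20.5 m/s. Fr₁ = V₁/√(g·y₁) = 11.7.
Fr₁ = 11.7 lies in the strong range.

Fr₁ = 11.7; strong jump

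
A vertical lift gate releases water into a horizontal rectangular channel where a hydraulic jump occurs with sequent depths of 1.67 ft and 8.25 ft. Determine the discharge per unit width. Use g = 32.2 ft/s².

For a rectangular channel the momentum equation gives q² = ½·g·y₁·y₂·(y₁ + y₂) = ½×32.2×1.67×8.25×9.92 = 2200.
q = √2200 = 46.9 ft²/s.

q = 46.9 ft²/s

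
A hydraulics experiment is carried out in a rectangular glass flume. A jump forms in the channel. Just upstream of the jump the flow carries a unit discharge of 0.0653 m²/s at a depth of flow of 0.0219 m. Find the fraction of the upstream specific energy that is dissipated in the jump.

V₁ = q/y₁ = 0.0653/0.0219 = 2.98 m/s. Fr₁ = V₁/√(g·y₁) = 2.98/√(9.81×0.0219) = 6.43.
By Bélanger, y₂/y₁ = ½[√(1 + 8Fr₁²) − 1] = ½[√332.1 − 1] = 8.61.
y₂ = 8.61 × 0.0219 = 0.189 m.
E₁ = y₁ + V₁²/2g = 0.475 m. ΔE = (y₂ − y₁)³/(4y₁y₂) = 0.280 m. ΔE/E₁ = 0.280/0.475 = 0.590.

ΔE/E₁ = 0.590 (59.0%)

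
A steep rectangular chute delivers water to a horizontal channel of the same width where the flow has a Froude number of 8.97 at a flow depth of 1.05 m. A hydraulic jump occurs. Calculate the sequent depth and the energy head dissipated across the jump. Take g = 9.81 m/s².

y₂ = 12.8 m; ΔE = 30.2 m

Fr₁ = 8.97 (given).
Sequent-depth ratio: y₂/y₁ = ½[√(1 + 8Fr₁²) − 1] = ½[√644.7 − 1] = 12.2.
y₂ = 12.2 × 1.05 = 12.8 m.
Head loss: ΔE = (y₂ − y₁)³/(4y₁y₂) = (12.8 − 1.05)³/(4×1.05×12.8) = 1624/53.8 = 30.2 m.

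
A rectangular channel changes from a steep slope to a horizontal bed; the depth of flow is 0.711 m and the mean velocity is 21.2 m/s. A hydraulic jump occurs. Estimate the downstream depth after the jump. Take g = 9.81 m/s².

y₂ = 7.72 m

Fr₁ = V₁/√(g·y₁) = 21.2/√(9.81×0.711) = 8.03.
Sequent-depth ratio: y₂/y₁ = ½[√(1 + 8Fr₁²) − 1] = ½[√516.5 − 1] = 10.9.
y₂ = 10.9 × 0.711 = 7.72 m.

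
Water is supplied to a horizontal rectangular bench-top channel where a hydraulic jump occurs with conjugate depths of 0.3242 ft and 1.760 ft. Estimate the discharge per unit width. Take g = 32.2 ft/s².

For a rectangular channel the momentum equation gives q² = ½·g·y₁·y₂·(y₁ + y₂) = ½×32.2×0.3242×1.760×2.084 = 19.15.
q = √19.15 = 4.376 ft²/s.

q = 4.376 ft²/s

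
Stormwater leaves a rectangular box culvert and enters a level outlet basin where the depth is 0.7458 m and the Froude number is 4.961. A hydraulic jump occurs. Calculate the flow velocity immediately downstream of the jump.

V₂ = 2.054 m/s

Fr₁ = 4.961 (given).
By Bélanger, y₂/y₁ = ½[√(1 + 8Fr₁²) − 1] = ½[√197.89 − 1] = 6.534.
y₂ = 6.534 × 0.7458 = 4.873 m.
V₁ = Fr₁·√(g·y₁) = 4.961×√(9.81×0.7458) = 13.42 m/s; q = V₁·y₁ = 10.01 m²/s.
V₂ = q/y₂ = 10.01/4.873 = 2.054 m/s.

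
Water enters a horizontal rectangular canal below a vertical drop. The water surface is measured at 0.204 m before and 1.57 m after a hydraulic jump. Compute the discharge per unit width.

For a rectangular channel the momentum equation gives q² = ½·g·y₁·y₂·(y₁ + y₂) = ½×9.81×0.204×1.57×1.77 = 2.79.
q = √2.79 = 1.67 m²/s.

q = 1.67 m²/s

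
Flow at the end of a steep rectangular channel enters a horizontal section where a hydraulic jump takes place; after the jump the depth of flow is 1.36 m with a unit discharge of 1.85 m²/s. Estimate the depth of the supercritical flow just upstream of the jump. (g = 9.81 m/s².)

V₂ = q/y₂ = 1.85/1.36 = 1.36 m/s; Fr₂ = V₂/√(g·y₂) = 0.372.
Since the conjugate-depth ratio holds either way, y₁/y₂ = ½[√(1 + 8Fr₂²) − 1] = ½[√2.110 − 1] = 0.226.
y₁ = 0.226 × 1.36 = 0.308 m.

y₁ = 0.308 m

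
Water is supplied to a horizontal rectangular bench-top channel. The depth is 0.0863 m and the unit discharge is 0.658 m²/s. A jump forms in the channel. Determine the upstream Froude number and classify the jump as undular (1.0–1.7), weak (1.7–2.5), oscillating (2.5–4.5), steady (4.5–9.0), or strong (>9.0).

Fr₁ = 8.29; steady jump

V₁ = q/y₁ = 0.658/0.0863 = 7.62 m/s. Fr₁ = V₁/√(g·y₁) = 7.62/√(9.81×0.0863) = 8.29.
Fr₁ = 8.29 lies in the steady range.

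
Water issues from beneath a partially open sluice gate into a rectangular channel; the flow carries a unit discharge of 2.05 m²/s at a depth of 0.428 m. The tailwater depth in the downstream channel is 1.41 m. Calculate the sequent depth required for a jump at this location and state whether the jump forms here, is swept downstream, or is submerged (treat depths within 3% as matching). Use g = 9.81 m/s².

V₁ = q/y₁ = 2.05/0.428 = 4.79 m/s. Fr₁ = V₁/√(g·y₁) = 4.79/√(9.81×0.428) = 2.34.
From the momentum equation for a rectangular channel, y₂/y₁ = ½[√(1 + 8Fr₁²) − 1] = ½[√44.71 − 1] = 2.84.
y₂ = 2.84 × 0.428 = 1.22 m.
Tailwater y_tw = 1.41 m: y_tw > y₂, so the jump is submerged.

y₂ = 1.22 m; the jump is submerged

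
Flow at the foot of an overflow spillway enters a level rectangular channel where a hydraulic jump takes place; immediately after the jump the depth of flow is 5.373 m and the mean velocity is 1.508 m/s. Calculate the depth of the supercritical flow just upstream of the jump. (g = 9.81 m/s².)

Fr₂ = V₂/√(g·y₂) = 1.508/√(9.81×5.373) = 0.2077.
The Bélanger relation is symmetric: y₁/y₂ = ½[√(1 + 8Fr₂²) − 1] = ½[√1.3451 − 1] = 0.07990.
y₁ = 0.07990 × 5.373 = 0.4293 m.

y₁ = 0.4293 m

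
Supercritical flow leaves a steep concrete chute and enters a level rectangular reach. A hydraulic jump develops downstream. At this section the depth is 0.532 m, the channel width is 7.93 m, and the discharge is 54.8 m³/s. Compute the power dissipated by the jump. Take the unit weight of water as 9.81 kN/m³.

q = Q/b = 54.8/7.93 = 6.91 m²/s; V₁ = q/y₁ = 13.0 m/s. Fr₁ = V₁/√(g·y₁) = 5.69.
Conjugate-depth relation: y₂/y₁ = ½[√(1 + 8Fr₁²) − 1] = ½[√259.6 − 1] = 7.56.
y₂ = 7.56 × 0.532 = 4.02 m.
Head loss: ΔE = (y₂ − y₁)³/(4y₁y₂) = (4.02 − 0.532)³/(4×0.532×4.02) = 42.4/8.55 = 4.96 m.
P = γ·Q·ΔE = 9.81 × 54.8 × 4.96 = 2667 kW.

P = 2667 kW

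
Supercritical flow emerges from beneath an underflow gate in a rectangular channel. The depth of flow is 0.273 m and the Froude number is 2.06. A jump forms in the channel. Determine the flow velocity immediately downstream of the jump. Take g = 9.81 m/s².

V₂ = 1.37 m/s

Fr₁ = 2.06 (given).
From the momentum equation for a rectangular channel, y₂/y₁ = ½[√(1 + 8Fr₁²) − 1] = ½[√34.95 − 1] = 2.46.
y₂ = 2.46 × 0.273 = 0.670 m.
V₁ = Fr₁·√(g·y₁) = 2.06×√(9.81×0.273) = 3.37 m/s; q = V₁·y₁ = 0.920 m²/s.
V₂ = q/y₂ = 0.920/0.670 = 1.37 m/s.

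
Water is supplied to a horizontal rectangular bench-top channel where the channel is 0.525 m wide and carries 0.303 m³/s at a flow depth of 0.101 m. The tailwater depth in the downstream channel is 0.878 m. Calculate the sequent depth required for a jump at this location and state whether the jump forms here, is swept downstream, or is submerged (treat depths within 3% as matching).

y₂ = 0.771 m; the jump is submerged

q = Q/b = 0.303/0.525 = 0.577 m²/s; V₁ = q/y₁ = 5.71 m/s. Fr₁ = V₁/√(g·y₁) = 5.74.
By Bélanger, y₂/y₁ = ½[√(1 + 8Fr₁²) − 1] = ½[√264.6 − 1] = 7.63.
y₂ = 7.63 × 0.101 = 0.771 m.
Tailwater y_tw = 0.878 m: y_tw > y₂, so the jump is submerged.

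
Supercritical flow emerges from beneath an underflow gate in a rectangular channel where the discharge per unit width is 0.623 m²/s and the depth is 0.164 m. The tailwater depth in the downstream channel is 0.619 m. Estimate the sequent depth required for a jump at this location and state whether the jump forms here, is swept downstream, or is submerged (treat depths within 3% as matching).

V₁ = q/y₁ = 0.623/0.164 = 3.80 m/s. Fr₁ = V₁/√(g·y₁) = 3.80/√(9.81×0.164) = 2.99.
By Bélanger, y₂/y₁ = ½[√(1 + 8Fr₁²) − 1] = ½[√72.76 − 1] = 3.76.
y₂ = 3.76 × 0.164 = 0.617 m.
Tailwater y_tw = 0.619 m: y_tw ≈ y₂, so the jump forms here.

y₂ = 0.617 m; the jump forms here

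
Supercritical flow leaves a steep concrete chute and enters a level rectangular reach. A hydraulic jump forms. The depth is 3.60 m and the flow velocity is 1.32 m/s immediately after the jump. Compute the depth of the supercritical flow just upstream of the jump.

y₁ = 0.326 m

Fr₂ = V₂/√(g·y₂) = 1.32/√(9.81×3.60) = 0.222.
Applying the sequent-depth relation in reverse, y₁/y₂ = ½[√(1 + 8Fr₂²) − 1] = ½[√1.395 − 1] = 0.0905.
y₁ = 0.0905 × 3.60 = 0.326 m.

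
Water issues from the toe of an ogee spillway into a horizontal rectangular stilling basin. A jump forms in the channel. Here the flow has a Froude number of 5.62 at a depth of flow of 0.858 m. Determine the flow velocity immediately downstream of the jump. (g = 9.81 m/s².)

Fr₁ = 5.62 (given).
Sequent-depth ratio: y₂/y₁ = ½[√(1 + 8Fr₁²) − 1] = ½[√253.7 − 1] = 7.46.
y₂ = 7.46 × 0.858 = 6.40 m.
V₁ = Fr₁·√(g·y₁) = 5.62×√(9.81×0.858) = 16.3 m/s; q = V₁·y₁ = 14.0 m²/s.
V₂ = q/y₂ = 14.0/6.40 = 2.18 m/s.

V₂ = 2.18 m/s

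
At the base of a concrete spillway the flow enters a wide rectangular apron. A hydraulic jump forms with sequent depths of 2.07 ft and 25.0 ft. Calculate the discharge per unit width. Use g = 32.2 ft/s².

For a rectangular channel the momentum equation gives q² = ½·g·y₁·y₂·(y₁ + y₂) = ½×32.2×2.07×25.0×27.1 = 22554.
q = √22554 = 150 ft²/s.

q = 150 ft²/s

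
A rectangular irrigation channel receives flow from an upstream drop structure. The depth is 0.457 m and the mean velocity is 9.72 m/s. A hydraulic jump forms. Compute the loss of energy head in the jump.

ΔE = 2.39 m

Fr₁ = V₁/√(g·y₁) = 9.72/√(9.81×0.457) = 4.59.
By Bélanger, y₂/y₁ = ½[√(1 + 8Fr₁²) − 1] = ½[√169.6 − 1] = 6.01.
y₂ = 6.01 × 0.457 = 2.75 m.
Head loss: ΔE = (y₂ − y₁)³/(4y₁y₂) = (2.75 − 0.457)³/(4×0.457×2.75) = 12.0/5.02 = 2.39 m.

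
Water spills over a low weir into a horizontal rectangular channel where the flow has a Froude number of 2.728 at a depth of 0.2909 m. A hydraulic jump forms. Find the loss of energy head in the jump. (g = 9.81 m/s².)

Fr₁ = 2.728 (given).
Conjugate-depth relation: y₂/y₁ = ½[√(1 + 8Fr₁²) − 1] = ½[√60.536 − 1] = 3.390.
y₂ = 3.390 × 0.2909 = 0.9862 m.
V₁ = Fr₁·√(g·y₁) = 2.728×√(9.81×0.2909) = 4.608 m/s; q = V₁·y₁ = 1.341 m²/s. V₂ = q/y₂ = 1.341/0.9862 = 1.359 m/s. E₁ = y₁ + V₁²/2g = 1.373 m; E₂ = y₂ + V₂²/2g = 1.080 m. ΔE = E₁ − E₂ = 0.2929 m.

ΔE = 0.2929 m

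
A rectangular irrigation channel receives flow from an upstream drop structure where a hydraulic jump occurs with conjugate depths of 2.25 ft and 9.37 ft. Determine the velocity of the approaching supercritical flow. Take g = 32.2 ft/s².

V₁ = 27.9 ft/s

For a rectangular channel the momentum equation gives q² = ½·g·y₁·y₂·(y₁ + y₂) = ½×32.2×2.25×9.37×11.6 = 3944.
q = √3944 = 62.8 ft²/s.
V₁ = q/y₁ = 62.8/2.25 = 27.9 ft/s.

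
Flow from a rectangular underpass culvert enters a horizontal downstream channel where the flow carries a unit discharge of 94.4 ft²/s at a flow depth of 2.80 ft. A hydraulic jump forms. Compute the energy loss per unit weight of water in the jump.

ΔE = 6.87 ft

V₁ = q/y₁ = 94.4/2.80 = 33.7 ft/s. Fr₁ = V₁/√(g·y₁) = 33.7/√(32.2×2.80) = 3.55.
From the momentum equation for a rectangular channel, y₂/y₁ = ½[√(1 + 8Fr₁²) − 1] = ½[√101.9 − 1] = 4.55.
y₂ = 4.55 × 2.80 = 12.7 ft.
V₂ = q/y₂ = 94.4/12.7 = 7.42 ft/s. E₁ = y₁ + V₁²/2g = 20.4 ft; E₂ = y₂ + V₂²/2g = 13.6 ft. ΔE = E₁ − E₂ = 6.87 ft.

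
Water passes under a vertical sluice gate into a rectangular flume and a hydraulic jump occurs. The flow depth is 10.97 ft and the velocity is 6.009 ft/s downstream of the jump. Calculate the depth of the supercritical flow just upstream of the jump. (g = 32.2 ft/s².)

y₁ = 1.910 ft

Fr₂ = V₂/√(g·y₂) = 6.009/√(32.2×10.97) = 0.3197.
From the momentum equation (using Fr₂), y₁/y₂ = ½[√(1 + 8Fr₂²) − 1] = ½[√1.8178 − 1] = 0.1741.
y₁ = 0.1741 × 10.97 = 1.910 ft.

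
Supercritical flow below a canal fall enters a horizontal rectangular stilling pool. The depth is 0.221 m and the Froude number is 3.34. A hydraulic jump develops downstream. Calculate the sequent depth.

Fr₁ = 3.34 (given).
Conjugate-depth relation: y₂/y₁ = ½[√(1 + 8Fr₁²) − 1] = ½[√90.24 − 1] = 4.25.
y₂ = 4.25 × 0.221 = 0.939 m.

y₂ = 0.939 m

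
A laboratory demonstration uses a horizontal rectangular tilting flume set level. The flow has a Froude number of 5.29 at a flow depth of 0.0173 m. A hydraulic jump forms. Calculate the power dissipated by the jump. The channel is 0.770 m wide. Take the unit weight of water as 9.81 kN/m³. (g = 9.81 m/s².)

Fr₁ = 5.29 (given).
By Bélanger, y₂/y₁ = ½[√(1 + 8Fr₁²) − 1] = ½[√224.9 − 1] = 7.00.
y₂ = 7.00 × 0.0173 = 0.121 m.
V₁ = Fr₁·√(g·y₁) = 5.29×√(9.81×0.0173) = 2.18 m/s; q = V₁·y₁ = 0.0377 m²/s. V₂ = q/y₂ = 0.0377/0.121 = 0.311 m/s. E₁ = y₁ + V₁²/2g = 0.259 m; E₂ = y₂ + V₂²/2g = 0.126 m. ΔE = E₁ − E₂ = 0.133 m.
Q = q·b = 0.0377 × 0.770 = 0.0290 m³/s. P = γ·Q·ΔE = 9.81 × 0.0290 × 0.133 = 0.0380 kW.

P = 0.0380 kW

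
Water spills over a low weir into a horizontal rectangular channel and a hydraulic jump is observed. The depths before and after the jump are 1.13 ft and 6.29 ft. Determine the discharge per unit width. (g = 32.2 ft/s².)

For a rectangular channel the momentum equation gives q² = ½·g·y₁·y₂·(y₁ + y₂) = ½×32.2×1.13×6.29×7.42 = 849.
q = √849 = 29.1 ft²/s.

q = 29.1 ft²/s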